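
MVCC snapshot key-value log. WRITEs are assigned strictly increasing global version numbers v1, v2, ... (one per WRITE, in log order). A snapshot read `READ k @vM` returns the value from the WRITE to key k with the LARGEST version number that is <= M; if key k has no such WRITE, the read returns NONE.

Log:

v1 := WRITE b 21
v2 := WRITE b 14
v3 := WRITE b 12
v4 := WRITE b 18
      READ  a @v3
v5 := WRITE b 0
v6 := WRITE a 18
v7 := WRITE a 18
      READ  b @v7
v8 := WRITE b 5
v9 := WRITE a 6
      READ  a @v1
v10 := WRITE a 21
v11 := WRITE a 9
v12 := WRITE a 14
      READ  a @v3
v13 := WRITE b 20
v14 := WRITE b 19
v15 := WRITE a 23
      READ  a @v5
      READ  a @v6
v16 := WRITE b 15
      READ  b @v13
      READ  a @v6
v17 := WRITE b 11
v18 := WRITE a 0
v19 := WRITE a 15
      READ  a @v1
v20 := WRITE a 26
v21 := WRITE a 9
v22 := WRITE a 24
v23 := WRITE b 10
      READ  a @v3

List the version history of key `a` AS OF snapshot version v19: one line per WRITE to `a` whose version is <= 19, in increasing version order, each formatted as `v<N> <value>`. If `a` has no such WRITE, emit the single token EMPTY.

Scan writes for key=a with version <= 19:
  v1 WRITE b 21 -> skip
  v2 WRITE b 14 -> skip
  v3 WRITE b 12 -> skip
  v4 WRITE b 18 -> skip
  v5 WRITE b 0 -> skip
  v6 WRITE a 18 -> keep
  v7 WRITE a 18 -> keep
  v8 WRITE b 5 -> skip
  v9 WRITE a 6 -> keep
  v10 WRITE a 21 -> keep
  v11 WRITE a 9 -> keep
  v12 WRITE a 14 -> keep
  v13 WRITE b 20 -> skip
  v14 WRITE b 19 -> skip
  v15 WRITE a 23 -> keep
  v16 WRITE b 15 -> skip
  v17 WRITE b 11 -> skip
  v18 WRITE a 0 -> keep
  v19 WRITE a 15 -> keep
  v20 WRITE a 26 -> drop (> snap)
  v21 WRITE a 9 -> drop (> snap)
  v22 WRITE a 24 -> drop (> snap)
  v23 WRITE b 10 -> skip
Collected: [(6, 18), (7, 18), (9, 6), (10, 21), (11, 9), (12, 14), (15, 23), (18, 0), (19, 15)]

Answer: v6 18
v7 18
v9 6
v10 21
v11 9
v12 14
v15 23
v18 0
v19 15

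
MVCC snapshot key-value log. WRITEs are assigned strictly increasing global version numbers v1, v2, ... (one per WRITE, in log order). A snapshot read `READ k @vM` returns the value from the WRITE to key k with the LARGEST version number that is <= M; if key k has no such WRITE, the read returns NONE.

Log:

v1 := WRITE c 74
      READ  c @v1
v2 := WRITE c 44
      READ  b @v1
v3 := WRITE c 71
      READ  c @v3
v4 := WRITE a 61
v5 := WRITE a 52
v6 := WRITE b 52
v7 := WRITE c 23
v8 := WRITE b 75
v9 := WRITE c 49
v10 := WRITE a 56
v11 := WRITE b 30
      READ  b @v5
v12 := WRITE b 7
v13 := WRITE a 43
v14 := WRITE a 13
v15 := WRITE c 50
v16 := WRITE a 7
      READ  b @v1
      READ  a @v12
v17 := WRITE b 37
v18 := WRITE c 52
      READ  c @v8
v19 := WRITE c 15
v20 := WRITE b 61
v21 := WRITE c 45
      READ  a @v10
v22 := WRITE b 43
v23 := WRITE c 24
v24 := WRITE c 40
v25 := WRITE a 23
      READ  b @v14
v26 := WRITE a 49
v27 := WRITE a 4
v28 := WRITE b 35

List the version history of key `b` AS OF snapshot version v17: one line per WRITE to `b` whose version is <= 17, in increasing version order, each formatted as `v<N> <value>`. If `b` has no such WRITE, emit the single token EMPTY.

Scan writes for key=b with version <= 17:
  v1 WRITE c 74 -> skip
  v2 WRITE c 44 -> skip
  v3 WRITE c 71 -> skip
  v4 WRITE a 61 -> skip
  v5 WRITE a 52 -> skip
  v6 WRITE b 52 -> keep
  v7 WRITE c 23 -> skip
  v8 WRITE b 75 -> keep
  v9 WRITE c 49 -> skip
  v10 WRITE a 56 -> skip
  v11 WRITE b 30 -> keep
  v12 WRITE b 7 -> keep
  v13 WRITE a 43 -> skip
  v14 WRITE a 13 -> skip
  v15 WRITE c 50 -> skip
  v16 WRITE a 7 -> skip
  v17 WRITE b 37 -> keep
  v18 WRITE c 52 -> skip
  v19 WRITE c 15 -> skip
  v20 WRITE b 61 -> drop (> snap)
  v21 WRITE c 45 -> skip
  v22 WRITE b 43 -> drop (> snap)
  v23 WRITE c 24 -> skip
  v24 WRITE c 40 -> skip
  v25 WRITE a 23 -> skip
  v26 WRITE a 49 -> skip
  v27 WRITE a 4 -> skip
  v28 WRITE b 35 -> drop (> snap)
Collected: [(6, 52), (8, 75), (11, 30), (12, 7), (17, 37)]

Answer: v6 52
v8 75
v11 30
v12 7
v17 37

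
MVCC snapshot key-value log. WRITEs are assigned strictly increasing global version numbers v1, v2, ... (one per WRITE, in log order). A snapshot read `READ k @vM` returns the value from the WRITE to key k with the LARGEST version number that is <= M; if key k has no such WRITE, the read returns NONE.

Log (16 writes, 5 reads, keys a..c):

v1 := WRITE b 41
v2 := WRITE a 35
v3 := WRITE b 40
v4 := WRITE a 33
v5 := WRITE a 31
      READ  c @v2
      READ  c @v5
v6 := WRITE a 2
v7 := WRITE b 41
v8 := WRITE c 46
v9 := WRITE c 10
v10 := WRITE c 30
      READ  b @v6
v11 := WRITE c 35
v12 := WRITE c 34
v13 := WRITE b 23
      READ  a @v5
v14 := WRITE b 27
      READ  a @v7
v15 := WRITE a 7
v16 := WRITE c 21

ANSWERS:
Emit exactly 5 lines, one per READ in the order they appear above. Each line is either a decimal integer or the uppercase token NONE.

v1: WRITE b=41  (b history now [(1, 41)])
v2: WRITE a=35  (a history now [(2, 35)])
v3: WRITE b=40  (b history now [(1, 41), (3, 40)])
v4: WRITE a=33  (a history now [(2, 35), (4, 33)])
v5: WRITE a=31  (a history now [(2, 35), (4, 33), (5, 31)])
READ c @v2: history=[] -> no version <= 2 -> NONE
READ c @v5: history=[] -> no version <= 5 -> NONE
v6: WRITE a=2  (a history now [(2, 35), (4, 33), (5, 31), (6, 2)])
v7: WRITE b=41  (b history now [(1, 41), (3, 40), (7, 41)])
v8: WRITE c=46  (c history now [(8, 46)])
v9: WRITE c=10  (c history now [(8, 46), (9, 10)])
v10: WRITE c=30  (c history now [(8, 46), (9, 10), (10, 30)])
READ b @v6: history=[(1, 41), (3, 40), (7, 41)] -> pick v3 -> 40
v11: WRITE c=35  (c history now [(8, 46), (9, 10), (10, 30), (11, 35)])
v12: WRITE c=34  (c history now [(8, 46), (9, 10), (10, 30), (11, 35), (12, 34)])
v13: WRITE b=23  (b history now [(1, 41), (3, 40), (7, 41), (13, 23)])
READ a @v5: history=[(2, 35), (4, 33), (5, 31), (6, 2)] -> pick v5 -> 31
v14: WRITE b=27  (b history now [(1, 41), (3, 40), (7, 41), (13, 23), (14, 27)])
READ a @v7: history=[(2, 35), (4, 33), (5, 31), (6, 2)] -> pick v6 -> 2
v15: WRITE a=7  (a history now [(2, 35), (4, 33), (5, 31), (6, 2), (15, 7)])
v16: WRITE c=21  (c history now [(8, 46), (9, 10), (10, 30), (11, 35), (12, 34), (16, 21)])

Answer: NONE
NONE
40
31
2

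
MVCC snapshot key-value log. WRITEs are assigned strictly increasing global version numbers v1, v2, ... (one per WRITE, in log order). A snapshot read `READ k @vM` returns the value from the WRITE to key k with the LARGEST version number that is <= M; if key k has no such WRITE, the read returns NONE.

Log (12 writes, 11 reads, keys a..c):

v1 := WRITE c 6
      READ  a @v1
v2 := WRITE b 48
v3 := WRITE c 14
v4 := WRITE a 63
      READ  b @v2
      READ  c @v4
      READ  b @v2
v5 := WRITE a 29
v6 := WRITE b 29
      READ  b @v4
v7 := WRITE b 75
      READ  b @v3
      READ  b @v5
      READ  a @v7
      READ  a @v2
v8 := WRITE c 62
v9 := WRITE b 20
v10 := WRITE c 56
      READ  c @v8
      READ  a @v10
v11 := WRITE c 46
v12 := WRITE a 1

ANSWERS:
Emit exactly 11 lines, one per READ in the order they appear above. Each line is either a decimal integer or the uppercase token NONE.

Answer: NONE
48
14
48
48
48
48
29
NONE
62
29

Derivation:
v1: WRITE c=6  (c history now [(1, 6)])
READ a @v1: history=[] -> no version <= 1 -> NONE
v2: WRITE b=48  (b history now [(2, 48)])
v3: WRITE c=14  (c history now [(1, 6), (3, 14)])
v4: WRITE a=63  (a history now [(4, 63)])
READ b @v2: history=[(2, 48)] -> pick v2 -> 48
READ c @v4: history=[(1, 6), (3, 14)] -> pick v3 -> 14
READ b @v2: history=[(2, 48)] -> pick v2 -> 48
v5: WRITE a=29  (a history now [(4, 63), (5, 29)])
v6: WRITE b=29  (b history now [(2, 48), (6, 29)])
READ b @v4: history=[(2, 48), (6, 29)] -> pick v2 -> 48
v7: WRITE b=75  (b history now [(2, 48), (6, 29), (7, 75)])
READ b @v3: history=[(2, 48), (6, 29), (7, 75)] -> pick v2 -> 48
READ b @v5: history=[(2, 48), (6, 29), (7, 75)] -> pick v2 -> 48
READ a @v7: history=[(4, 63), (5, 29)] -> pick v5 -> 29
READ a @v2: history=[(4, 63), (5, 29)] -> no version <= 2 -> NONE
v8: WRITE c=62  (c history now [(1, 6), (3, 14), (8, 62)])
v9: WRITE b=20  (b history now [(2, 48), (6, 29), (7, 75), (9, 20)])
v10: WRITE c=56  (c history now [(1, 6), (3, 14), (8, 62), (10, 56)])
READ c @v8: history=[(1, 6), (3, 14), (8, 62), (10, 56)] -> pick v8 -> 62
READ a @v10: history=[(4, 63), (5, 29)] -> pick v5 -> 29
v11: WRITE c=46  (c history now [(1, 6), (3, 14), (8, 62), (10, 56), (11, 46)])
v12: WRITE a=1  (a history now [(4, 63), (5, 29), (12, 1)])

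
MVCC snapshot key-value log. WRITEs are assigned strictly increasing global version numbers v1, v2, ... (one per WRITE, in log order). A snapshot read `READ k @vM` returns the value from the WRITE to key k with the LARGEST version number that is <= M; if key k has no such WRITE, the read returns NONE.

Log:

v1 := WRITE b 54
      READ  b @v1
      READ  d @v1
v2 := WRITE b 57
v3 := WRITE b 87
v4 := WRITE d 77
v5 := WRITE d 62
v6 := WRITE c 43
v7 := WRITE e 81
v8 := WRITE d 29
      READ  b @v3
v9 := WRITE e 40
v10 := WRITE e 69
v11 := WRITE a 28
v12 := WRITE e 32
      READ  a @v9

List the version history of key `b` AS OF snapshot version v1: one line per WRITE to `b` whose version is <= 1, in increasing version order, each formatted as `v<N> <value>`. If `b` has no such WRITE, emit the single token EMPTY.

Answer: v1 54

Derivation:
Scan writes for key=b with version <= 1:
  v1 WRITE b 54 -> keep
  v2 WRITE b 57 -> drop (> snap)
  v3 WRITE b 87 -> drop (> snap)
  v4 WRITE d 77 -> skip
  v5 WRITE d 62 -> skip
  v6 WRITE c 43 -> skip
  v7 WRITE e 81 -> skip
  v8 WRITE d 29 -> skip
  v9 WRITE e 40 -> skip
  v10 WRITE e 69 -> skip
  v11 WRITE a 28 -> skip
  v12 WRITE e 32 -> skip
Collected: [(1, 54)]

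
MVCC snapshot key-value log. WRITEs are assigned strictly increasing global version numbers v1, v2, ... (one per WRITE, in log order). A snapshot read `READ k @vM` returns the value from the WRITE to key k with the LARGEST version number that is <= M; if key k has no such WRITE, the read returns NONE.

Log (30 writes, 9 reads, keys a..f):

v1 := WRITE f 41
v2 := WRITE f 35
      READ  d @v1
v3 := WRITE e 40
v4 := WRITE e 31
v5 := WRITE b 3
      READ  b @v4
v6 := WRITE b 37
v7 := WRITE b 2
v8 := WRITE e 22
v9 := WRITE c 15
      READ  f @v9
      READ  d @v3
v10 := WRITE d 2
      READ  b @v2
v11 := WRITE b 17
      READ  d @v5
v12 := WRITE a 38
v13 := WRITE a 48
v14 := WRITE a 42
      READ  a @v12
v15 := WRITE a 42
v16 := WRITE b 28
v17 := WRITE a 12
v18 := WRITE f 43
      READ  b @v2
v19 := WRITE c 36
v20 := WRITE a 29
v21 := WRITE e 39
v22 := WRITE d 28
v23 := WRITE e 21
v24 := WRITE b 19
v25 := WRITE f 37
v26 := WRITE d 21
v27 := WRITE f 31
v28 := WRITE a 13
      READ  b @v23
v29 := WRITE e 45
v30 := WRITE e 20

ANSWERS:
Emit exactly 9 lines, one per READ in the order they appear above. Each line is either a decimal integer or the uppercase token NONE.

Answer: NONE
NONE
35
NONE
NONE
NONE
38
NONE
28

Derivation:
v1: WRITE f=41  (f history now [(1, 41)])
v2: WRITE f=35  (f history now [(1, 41), (2, 35)])
READ d @v1: history=[] -> no version <= 1 -> NONE
v3: WRITE e=40  (e history now [(3, 40)])
v4: WRITE e=31  (e history now [(3, 40), (4, 31)])
v5: WRITE b=3  (b history now [(5, 3)])
READ b @v4: history=[(5, 3)] -> no version <= 4 -> NONE
v6: WRITE b=37  (b history now [(5, 3), (6, 37)])
v7: WRITE b=2  (b history now [(5, 3), (6, 37), (7, 2)])
v8: WRITE e=22  (e history now [(3, 40), (4, 31), (8, 22)])
v9: WRITE c=15  (c history now [(9, 15)])
READ f @v9: history=[(1, 41), (2, 35)] -> pick v2 -> 35
READ d @v3: history=[] -> no version <= 3 -> NONE
v10: WRITE d=2  (d history now [(10, 2)])
READ b @v2: history=[(5, 3), (6, 37), (7, 2)] -> no version <= 2 -> NONE
v11: WRITE b=17  (b history now [(5, 3), (6, 37), (7, 2), (11, 17)])
READ d @v5: history=[(10, 2)] -> no version <= 5 -> NONE
v12: WRITE a=38  (a history now [(12, 38)])
v13: WRITE a=48  (a history now [(12, 38), (13, 48)])
v14: WRITE a=42  (a history now [(12, 38), (13, 48), (14, 42)])
READ a @v12: history=[(12, 38), (13, 48), (14, 42)] -> pick v12 -> 38
v15: WRITE a=42  (a history now [(12, 38), (13, 48), (14, 42), (15, 42)])
v16: WRITE b=28  (b history now [(5, 3), (6, 37), (7, 2), (11, 17), (16, 28)])
v17: WRITE a=12  (a history now [(12, 38), (13, 48), (14, 42), (15, 42), (17, 12)])
v18: WRITE f=43  (f history now [(1, 41), (2, 35), (18, 43)])
READ b @v2: history=[(5, 3), (6, 37), (7, 2), (11, 17), (16, 28)] -> no version <= 2 -> NONE
v19: WRITE c=36  (c history now [(9, 15), (19, 36)])
v20: WRITE a=29  (a history now [(12, 38), (13, 48), (14, 42), (15, 42), (17, 12), (20, 29)])
v21: WRITE e=39  (e history now [(3, 40), (4, 31), (8, 22), (21, 39)])
v22: WRITE d=28  (d history now [(10, 2), (22, 28)])
v23: WRITE e=21  (e history now [(3, 40), (4, 31), (8, 22), (21, 39), (23, 21)])
v24: WRITE b=19  (b history now [(5, 3), (6, 37), (7, 2), (11, 17), (16, 28), (24, 19)])
v25: WRITE f=37  (f history now [(1, 41), (2, 35), (18, 43), (25, 37)])
v26: WRITE d=21  (d history now [(10, 2), (22, 28), (26, 21)])
v27: WRITE f=31  (f history now [(1, 41), (2, 35), (18, 43), (25, 37), (27, 31)])
v28: WRITE a=13  (a history now [(12, 38), (13, 48), (14, 42), (15, 42), (17, 12), (20, 29), (28, 13)])
READ b @v23: history=[(5, 3), (6, 37), (7, 2), (11, 17), (16, 28), (24, 19)] -> pick v16 -> 28
v29: WRITE e=45  (e history now [(3, 40), (4, 31), (8, 22), (21, 39), (23, 21), (29, 45)])
v30: WRITE e=20  (e history now [(3, 40), (4, 31), (8, 22), (21, 39), (23, 21), (29, 45), (30, 20)])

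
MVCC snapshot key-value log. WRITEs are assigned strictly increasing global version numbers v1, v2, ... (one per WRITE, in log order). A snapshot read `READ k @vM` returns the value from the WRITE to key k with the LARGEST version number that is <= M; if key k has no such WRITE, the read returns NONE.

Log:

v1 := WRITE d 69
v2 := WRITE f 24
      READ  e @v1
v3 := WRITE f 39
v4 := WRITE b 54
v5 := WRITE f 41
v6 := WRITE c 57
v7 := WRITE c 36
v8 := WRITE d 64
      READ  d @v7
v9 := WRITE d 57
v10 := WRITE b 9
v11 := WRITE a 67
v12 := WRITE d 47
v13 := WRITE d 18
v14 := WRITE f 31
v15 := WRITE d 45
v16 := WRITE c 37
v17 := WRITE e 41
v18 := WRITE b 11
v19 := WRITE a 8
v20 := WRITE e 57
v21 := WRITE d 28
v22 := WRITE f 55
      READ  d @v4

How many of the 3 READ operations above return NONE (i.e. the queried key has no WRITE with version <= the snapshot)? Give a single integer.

v1: WRITE d=69  (d history now [(1, 69)])
v2: WRITE f=24  (f history now [(2, 24)])
READ e @v1: history=[] -> no version <= 1 -> NONE
v3: WRITE f=39  (f history now [(2, 24), (3, 39)])
v4: WRITE b=54  (b history now [(4, 54)])
v5: WRITE f=41  (f history now [(2, 24), (3, 39), (5, 41)])
v6: WRITE c=57  (c history now [(6, 57)])
v7: WRITE c=36  (c history now [(6, 57), (7, 36)])
v8: WRITE d=64  (d history now [(1, 69), (8, 64)])
READ d @v7: history=[(1, 69), (8, 64)] -> pick v1 -> 69
v9: WRITE d=57  (d history now [(1, 69), (8, 64), (9, 57)])
v10: WRITE b=9  (b history now [(4, 54), (10, 9)])
v11: WRITE a=67  (a history now [(11, 67)])
v12: WRITE d=47  (d history now [(1, 69), (8, 64), (9, 57), (12, 47)])
v13: WRITE d=18  (d history now [(1, 69), (8, 64), (9, 57), (12, 47), (13, 18)])
v14: WRITE f=31  (f history now [(2, 24), (3, 39), (5, 41), (14, 31)])
v15: WRITE d=45  (d history now [(1, 69), (8, 64), (9, 57), (12, 47), (13, 18), (15, 45)])
v16: WRITE c=37  (c history now [(6, 57), (7, 36), (16, 37)])
v17: WRITE e=41  (e history now [(17, 41)])
v18: WRITE b=11  (b history now [(4, 54), (10, 9), (18, 11)])
v19: WRITE a=8  (a history now [(11, 67), (19, 8)])
v20: WRITE e=57  (e history now [(17, 41), (20, 57)])
v21: WRITE d=28  (d history now [(1, 69), (8, 64), (9, 57), (12, 47), (13, 18), (15, 45), (21, 28)])
v22: WRITE f=55  (f history now [(2, 24), (3, 39), (5, 41), (14, 31), (22, 55)])
READ d @v4: history=[(1, 69), (8, 64), (9, 57), (12, 47), (13, 18), (15, 45), (21, 28)] -> pick v1 -> 69
Read results in order: ['NONE', '69', '69']
NONE count = 1

Answer: 1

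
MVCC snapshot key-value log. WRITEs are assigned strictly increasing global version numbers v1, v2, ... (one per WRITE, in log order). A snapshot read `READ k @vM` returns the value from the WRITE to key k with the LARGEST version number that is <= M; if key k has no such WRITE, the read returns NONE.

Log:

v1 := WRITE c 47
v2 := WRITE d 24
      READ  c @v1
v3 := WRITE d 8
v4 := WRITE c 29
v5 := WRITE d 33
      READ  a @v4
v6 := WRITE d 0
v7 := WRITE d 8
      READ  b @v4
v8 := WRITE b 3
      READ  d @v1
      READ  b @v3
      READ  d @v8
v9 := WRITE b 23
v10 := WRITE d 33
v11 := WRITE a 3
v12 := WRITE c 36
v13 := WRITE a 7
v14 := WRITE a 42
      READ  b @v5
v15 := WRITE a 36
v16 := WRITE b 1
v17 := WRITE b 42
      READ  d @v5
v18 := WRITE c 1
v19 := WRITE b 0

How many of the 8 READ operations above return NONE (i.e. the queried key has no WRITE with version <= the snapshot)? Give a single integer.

v1: WRITE c=47  (c history now [(1, 47)])
v2: WRITE d=24  (d history now [(2, 24)])
READ c @v1: history=[(1, 47)] -> pick v1 -> 47
v3: WRITE d=8  (d history now [(2, 24), (3, 8)])
v4: WRITE c=29  (c history now [(1, 47), (4, 29)])
v5: WRITE d=33  (d history now [(2, 24), (3, 8), (5, 33)])
READ a @v4: history=[] -> no version <= 4 -> NONE
v6: WRITE d=0  (d history now [(2, 24), (3, 8), (5, 33), (6, 0)])
v7: WRITE d=8  (d history now [(2, 24), (3, 8), (5, 33), (6, 0), (7, 8)])
READ b @v4: history=[] -> no version <= 4 -> NONE
v8: WRITE b=3  (b history now [(8, 3)])
READ d @v1: history=[(2, 24), (3, 8), (5, 33), (6, 0), (7, 8)] -> no version <= 1 -> NONE
READ b @v3: history=[(8, 3)] -> no version <= 3 -> NONE
READ d @v8: history=[(2, 24), (3, 8), (5, 33), (6, 0), (7, 8)] -> pick v7 -> 8
v9: WRITE b=23  (b history now [(8, 3), (9, 23)])
v10: WRITE d=33  (d history now [(2, 24), (3, 8), (5, 33), (6, 0), (7, 8), (10, 33)])
v11: WRITE a=3  (a history now [(11, 3)])
v12: WRITE c=36  (c history now [(1, 47), (4, 29), (12, 36)])
v13: WRITE a=7  (a history now [(11, 3), (13, 7)])
v14: WRITE a=42  (a history now [(11, 3), (13, 7), (14, 42)])
READ b @v5: history=[(8, 3), (9, 23)] -> no version <= 5 -> NONE
v15: WRITE a=36  (a history now [(11, 3), (13, 7), (14, 42), (15, 36)])
v16: WRITE b=1  (b history now [(8, 3), (9, 23), (16, 1)])
v17: WRITE b=42  (b history now [(8, 3), (9, 23), (16, 1), (17, 42)])
READ d @v5: history=[(2, 24), (3, 8), (5, 33), (6, 0), (7, 8), (10, 33)] -> pick v5 -> 33
v18: WRITE c=1  (c history now [(1, 47), (4, 29), (12, 36), (18, 1)])
v19: WRITE b=0  (b history now [(8, 3), (9, 23), (16, 1), (17, 42), (19, 0)])
Read results in order: ['47', 'NONE', 'NONE', 'NONE', 'NONE', '8', 'NONE', '33']
NONE count = 5

Answer: 5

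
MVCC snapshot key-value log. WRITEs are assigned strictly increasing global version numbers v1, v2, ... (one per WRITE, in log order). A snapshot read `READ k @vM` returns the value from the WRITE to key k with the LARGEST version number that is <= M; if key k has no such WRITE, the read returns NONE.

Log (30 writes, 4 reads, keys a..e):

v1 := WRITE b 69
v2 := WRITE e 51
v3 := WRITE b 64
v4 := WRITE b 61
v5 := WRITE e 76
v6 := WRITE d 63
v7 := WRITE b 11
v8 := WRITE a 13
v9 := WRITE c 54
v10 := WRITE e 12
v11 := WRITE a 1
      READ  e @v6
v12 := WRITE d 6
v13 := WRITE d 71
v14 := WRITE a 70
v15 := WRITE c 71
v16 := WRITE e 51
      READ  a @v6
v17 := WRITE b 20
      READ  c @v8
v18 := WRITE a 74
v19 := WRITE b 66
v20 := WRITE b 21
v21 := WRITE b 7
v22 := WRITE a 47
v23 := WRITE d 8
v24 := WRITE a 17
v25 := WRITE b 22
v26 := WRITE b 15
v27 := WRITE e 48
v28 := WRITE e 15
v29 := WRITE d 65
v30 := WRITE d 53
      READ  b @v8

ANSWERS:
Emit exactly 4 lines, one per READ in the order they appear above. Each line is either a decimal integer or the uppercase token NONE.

Answer: 76
NONE
NONE
11

Derivation:
v1: WRITE b=69  (b history now [(1, 69)])
v2: WRITE e=51  (e history now [(2, 51)])
v3: WRITE b=64  (b history now [(1, 69), (3, 64)])
v4: WRITE b=61  (b history now [(1, 69), (3, 64), (4, 61)])
v5: WRITE e=76  (e history now [(2, 51), (5, 76)])
v6: WRITE d=63  (d history now [(6, 63)])
v7: WRITE b=11  (b history now [(1, 69), (3, 64), (4, 61), (7, 11)])
v8: WRITE a=13  (a history now [(8, 13)])
v9: WRITE c=54  (c history now [(9, 54)])
v10: WRITE e=12  (e history now [(2, 51), (5, 76), (10, 12)])
v11: WRITE a=1  (a history now [(8, 13), (11, 1)])
READ e @v6: history=[(2, 51), (5, 76), (10, 12)] -> pick v5 -> 76
v12: WRITE d=6  (d history now [(6, 63), (12, 6)])
v13: WRITE d=71  (d history now [(6, 63), (12, 6), (13, 71)])
v14: WRITE a=70  (a history now [(8, 13), (11, 1), (14, 70)])
v15: WRITE c=71  (c history now [(9, 54), (15, 71)])
v16: WRITE e=51  (e history now [(2, 51), (5, 76), (10, 12), (16, 51)])
READ a @v6: history=[(8, 13), (11, 1), (14, 70)] -> no version <= 6 -> NONE
v17: WRITE b=20  (b history now [(1, 69), (3, 64), (4, 61), (7, 11), (17, 20)])
READ c @v8: history=[(9, 54), (15, 71)] -> no version <= 8 -> NONE
v18: WRITE a=74  (a history now [(8, 13), (11, 1), (14, 70), (18, 74)])
v19: WRITE b=66  (b history now [(1, 69), (3, 64), (4, 61), (7, 11), (17, 20), (19, 66)])
v20: WRITE b=21  (b history now [(1, 69), (3, 64), (4, 61), (7, 11), (17, 20), (19, 66), (20, 21)])
v21: WRITE b=7  (b history now [(1, 69), (3, 64), (4, 61), (7, 11), (17, 20), (19, 66), (20, 21), (21, 7)])
v22: WRITE a=47  (a history now [(8, 13), (11, 1), (14, 70), (18, 74), (22, 47)])
v23: WRITE d=8  (d history now [(6, 63), (12, 6), (13, 71), (23, 8)])
v24: WRITE a=17  (a history now [(8, 13), (11, 1), (14, 70), (18, 74), (22, 47), (24, 17)])
v25: WRITE b=22  (b history now [(1, 69), (3, 64), (4, 61), (7, 11), (17, 20), (19, 66), (20, 21), (21, 7), (25, 22)])
v26: WRITE b=15  (b history now [(1, 69), (3, 64), (4, 61), (7, 11), (17, 20), (19, 66), (20, 21), (21, 7), (25, 22), (26, 15)])
v27: WRITE e=48  (e history now [(2, 51), (5, 76), (10, 12), (16, 51), (27, 48)])
v28: WRITE e=15  (e history now [(2, 51), (5, 76), (10, 12), (16, 51), (27, 48), (28, 15)])
v29: WRITE d=65  (d history now [(6, 63), (12, 6), (13, 71), (23, 8), (29, 65)])
v30: WRITE d=53  (d history now [(6, 63), (12, 6), (13, 71), (23, 8), (29, 65), (30, 53)])
READ b @v8: history=[(1, 69), (3, 64), (4, 61), (7, 11), (17, 20), (19, 66), (20, 21), (21, 7), (25, 22), (26, 15)] -> pick v7 -> 11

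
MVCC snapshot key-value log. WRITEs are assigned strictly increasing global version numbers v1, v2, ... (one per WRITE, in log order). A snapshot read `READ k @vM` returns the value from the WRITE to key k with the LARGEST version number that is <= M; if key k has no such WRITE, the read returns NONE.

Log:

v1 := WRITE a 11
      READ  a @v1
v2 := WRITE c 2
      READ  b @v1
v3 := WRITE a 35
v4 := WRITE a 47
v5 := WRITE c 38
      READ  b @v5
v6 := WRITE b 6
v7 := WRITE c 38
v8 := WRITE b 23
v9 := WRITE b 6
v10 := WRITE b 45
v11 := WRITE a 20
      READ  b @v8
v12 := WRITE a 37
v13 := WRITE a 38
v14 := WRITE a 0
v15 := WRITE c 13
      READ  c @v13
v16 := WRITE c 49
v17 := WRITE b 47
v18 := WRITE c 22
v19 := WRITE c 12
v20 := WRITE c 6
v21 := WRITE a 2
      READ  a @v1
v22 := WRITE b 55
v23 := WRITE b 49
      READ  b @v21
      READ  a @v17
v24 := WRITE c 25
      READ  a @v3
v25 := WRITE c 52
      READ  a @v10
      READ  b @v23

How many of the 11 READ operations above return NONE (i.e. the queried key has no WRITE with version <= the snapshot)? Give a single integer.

Answer: 2

Derivation:
v1: WRITE a=11  (a history now [(1, 11)])
READ a @v1: history=[(1, 11)] -> pick v1 -> 11
v2: WRITE c=2  (c history now [(2, 2)])
READ b @v1: history=[] -> no version <= 1 -> NONE
v3: WRITE a=35  (a history now [(1, 11), (3, 35)])
v4: WRITE a=47  (a history now [(1, 11), (3, 35), (4, 47)])
v5: WRITE c=38  (c history now [(2, 2), (5, 38)])
READ b @v5: history=[] -> no version <= 5 -> NONE
v6: WRITE b=6  (b history now [(6, 6)])
v7: WRITE c=38  (c history now [(2, 2), (5, 38), (7, 38)])
v8: WRITE b=23  (b history now [(6, 6), (8, 23)])
v9: WRITE b=6  (b history now [(6, 6), (8, 23), (9, 6)])
v10: WRITE b=45  (b history now [(6, 6), (8, 23), (9, 6), (10, 45)])
v11: WRITE a=20  (a history now [(1, 11), (3, 35), (4, 47), (11, 20)])
READ b @v8: history=[(6, 6), (8, 23), (9, 6), (10, 45)] -> pick v8 -> 23
v12: WRITE a=37  (a history now [(1, 11), (3, 35), (4, 47), (11, 20), (12, 37)])
v13: WRITE a=38  (a history now [(1, 11), (3, 35), (4, 47), (11, 20), (12, 37), (13, 38)])
v14: WRITE a=0  (a history now [(1, 11), (3, 35), (4, 47), (11, 20), (12, 37), (13, 38), (14, 0)])
v15: WRITE c=13  (c history now [(2, 2), (5, 38), (7, 38), (15, 13)])
READ c @v13: history=[(2, 2), (5, 38), (7, 38), (15, 13)] -> pick v7 -> 38
v16: WRITE c=49  (c history now [(2, 2), (5, 38), (7, 38), (15, 13), (16, 49)])
v17: WRITE b=47  (b history now [(6, 6), (8, 23), (9, 6), (10, 45), (17, 47)])
v18: WRITE c=22  (c history now [(2, 2), (5, 38), (7, 38), (15, 13), (16, 49), (18, 22)])
v19: WRITE c=12  (c history now [(2, 2), (5, 38), (7, 38), (15, 13), (16, 49), (18, 22), (19, 12)])
v20: WRITE c=6  (c history now [(2, 2), (5, 38), (7, 38), (15, 13), (16, 49), (18, 22), (19, 12), (20, 6)])
v21: WRITE a=2  (a history now [(1, 11), (3, 35), (4, 47), (11, 20), (12, 37), (13, 38), (14, 0), (21, 2)])
READ a @v1: history=[(1, 11), (3, 35), (4, 47), (11, 20), (12, 37), (13, 38), (14, 0), (21, 2)] -> pick v1 -> 11
v22: WRITE b=55  (b history now [(6, 6), (8, 23), (9, 6), (10, 45), (17, 47), (22, 55)])
v23: WRITE b=49  (b history now [(6, 6), (8, 23), (9, 6), (10, 45), (17, 47), (22, 55), (23, 49)])
READ b @v21: history=[(6, 6), (8, 23), (9, 6), (10, 45), (17, 47), (22, 55), (23, 49)] -> pick v17 -> 47
READ a @v17: history=[(1, 11), (3, 35), (4, 47), (11, 20), (12, 37), (13, 38), (14, 0), (21, 2)] -> pick v14 -> 0
v24: WRITE c=25  (c history now [(2, 2), (5, 38), (7, 38), (15, 13), (16, 49), (18, 22), (19, 12), (20, 6), (24, 25)])
READ a @v3: history=[(1, 11), (3, 35), (4, 47), (11, 20), (12, 37), (13, 38), (14, 0), (21, 2)] -> pick v3 -> 35
v25: WRITE c=52  (c history now [(2, 2), (5, 38), (7, 38), (15, 13), (16, 49), (18, 22), (19, 12), (20, 6), (24, 25), (25, 52)])
READ a @v10: history=[(1, 11), (3, 35), (4, 47), (11, 20), (12, 37), (13, 38), (14, 0), (21, 2)] -> pick v4 -> 47
READ b @v23: history=[(6, 6), (8, 23), (9, 6), (10, 45), (17, 47), (22, 55), (23, 49)] -> pick v23 -> 49
Read results in order: ['11', 'NONE', 'NONE', '23', '38', '11', '47', '0', '35', '47', '49']
NONE count = 2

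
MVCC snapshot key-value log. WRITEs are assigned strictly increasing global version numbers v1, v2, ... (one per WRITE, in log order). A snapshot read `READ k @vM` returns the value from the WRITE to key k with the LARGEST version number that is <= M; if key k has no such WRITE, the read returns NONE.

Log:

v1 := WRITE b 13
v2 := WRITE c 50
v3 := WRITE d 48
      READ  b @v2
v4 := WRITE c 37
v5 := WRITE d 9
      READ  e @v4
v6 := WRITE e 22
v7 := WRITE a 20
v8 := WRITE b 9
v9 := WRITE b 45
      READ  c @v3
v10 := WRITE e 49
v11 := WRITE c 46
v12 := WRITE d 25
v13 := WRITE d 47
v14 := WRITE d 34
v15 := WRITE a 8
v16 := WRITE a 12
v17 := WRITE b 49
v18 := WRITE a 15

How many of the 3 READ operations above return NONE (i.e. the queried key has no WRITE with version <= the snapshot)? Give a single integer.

Answer: 1

Derivation:
v1: WRITE b=13  (b history now [(1, 13)])
v2: WRITE c=50  (c history now [(2, 50)])
v3: WRITE d=48  (d history now [(3, 48)])
READ b @v2: history=[(1, 13)] -> pick v1 -> 13
v4: WRITE c=37  (c history now [(2, 50), (4, 37)])
v5: WRITE d=9  (d history now [(3, 48), (5, 9)])
READ e @v4: history=[] -> no version <= 4 -> NONE
v6: WRITE e=22  (e history now [(6, 22)])
v7: WRITE a=20  (a history now [(7, 20)])
v8: WRITE b=9  (b history now [(1, 13), (8, 9)])
v9: WRITE b=45  (b history now [(1, 13), (8, 9), (9, 45)])
READ c @v3: history=[(2, 50), (4, 37)] -> pick v2 -> 50
v10: WRITE e=49  (e history now [(6, 22), (10, 49)])
v11: WRITE c=46  (c history now [(2, 50), (4, 37), (11, 46)])
v12: WRITE d=25  (d history now [(3, 48), (5, 9), (12, 25)])
v13: WRITE d=47  (d history now [(3, 48), (5, 9), (12, 25), (13, 47)])
v14: WRITE d=34  (d history now [(3, 48), (5, 9), (12, 25), (13, 47), (14, 34)])
v15: WRITE a=8  (a history now [(7, 20), (15, 8)])
v16: WRITE a=12  (a history now [(7, 20), (15, 8), (16, 12)])
v17: WRITE b=49  (b history now [(1, 13), (8, 9), (9, 45), (17, 49)])
v18: WRITE a=15  (a history now [(7, 20), (15, 8), (16, 12), (18, 15)])
Read results in order: ['13', 'NONE', '50']
NONE count = 1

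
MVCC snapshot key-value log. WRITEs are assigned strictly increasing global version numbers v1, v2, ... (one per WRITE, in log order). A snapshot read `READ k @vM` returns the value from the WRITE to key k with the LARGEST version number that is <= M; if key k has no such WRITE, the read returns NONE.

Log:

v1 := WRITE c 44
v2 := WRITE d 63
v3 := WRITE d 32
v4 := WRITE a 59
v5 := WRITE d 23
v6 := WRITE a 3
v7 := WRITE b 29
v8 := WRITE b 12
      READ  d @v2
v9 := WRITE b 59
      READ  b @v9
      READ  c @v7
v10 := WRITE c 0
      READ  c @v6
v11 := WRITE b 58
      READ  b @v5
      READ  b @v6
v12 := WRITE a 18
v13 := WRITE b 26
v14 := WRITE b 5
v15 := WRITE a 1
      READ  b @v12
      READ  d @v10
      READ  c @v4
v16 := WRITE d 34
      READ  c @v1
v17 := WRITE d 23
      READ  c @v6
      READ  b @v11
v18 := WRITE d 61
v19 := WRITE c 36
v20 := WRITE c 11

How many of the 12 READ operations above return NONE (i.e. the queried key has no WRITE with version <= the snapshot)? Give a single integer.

v1: WRITE c=44  (c history now [(1, 44)])
v2: WRITE d=63  (d history now [(2, 63)])
v3: WRITE d=32  (d history now [(2, 63), (3, 32)])
v4: WRITE a=59  (a history now [(4, 59)])
v5: WRITE d=23  (d history now [(2, 63), (3, 32), (5, 23)])
v6: WRITE a=3  (a history now [(4, 59), (6, 3)])
v7: WRITE b=29  (b history now [(7, 29)])
v8: WRITE b=12  (b history now [(7, 29), (8, 12)])
READ d @v2: history=[(2, 63), (3, 32), (5, 23)] -> pick v2 -> 63
v9: WRITE b=59  (b history now [(7, 29), (8, 12), (9, 59)])
READ b @v9: history=[(7, 29), (8, 12), (9, 59)] -> pick v9 -> 59
READ c @v7: history=[(1, 44)] -> pick v1 -> 44
v10: WRITE c=0  (c history now [(1, 44), (10, 0)])
READ c @v6: history=[(1, 44), (10, 0)] -> pick v1 -> 44
v11: WRITE b=58  (b history now [(7, 29), (8, 12), (9, 59), (11, 58)])
READ b @v5: history=[(7, 29), (8, 12), (9, 59), (11, 58)] -> no version <= 5 -> NONE
READ b @v6: history=[(7, 29), (8, 12), (9, 59), (11, 58)] -> no version <= 6 -> NONE
v12: WRITE a=18  (a history now [(4, 59), (6, 3), (12, 18)])
v13: WRITE b=26  (b history now [(7, 29), (8, 12), (9, 59), (11, 58), (13, 26)])
v14: WRITE b=5  (b history now [(7, 29), (8, 12), (9, 59), (11, 58), (13, 26), (14, 5)])
v15: WRITE a=1  (a history now [(4, 59), (6, 3), (12, 18), (15, 1)])
READ b @v12: history=[(7, 29), (8, 12), (9, 59), (11, 58), (13, 26), (14, 5)] -> pick v11 -> 58
READ d @v10: history=[(2, 63), (3, 32), (5, 23)] -> pick v5 -> 23
READ c @v4: history=[(1, 44), (10, 0)] -> pick v1 -> 44
v16: WRITE d=34  (d history now [(2, 63), (3, 32), (5, 23), (16, 34)])
READ c @v1: history=[(1, 44), (10, 0)] -> pick v1 -> 44
v17: WRITE d=23  (d history now [(2, 63), (3, 32), (5, 23), (16, 34), (17, 23)])
READ c @v6: history=[(1, 44), (10, 0)] -> pick v1 -> 44
READ b @v11: history=[(7, 29), (8, 12), (9, 59), (11, 58), (13, 26), (14, 5)] -> pick v11 -> 58
v18: WRITE d=61  (d history now [(2, 63), (3, 32), (5, 23), (16, 34), (17, 23), (18, 61)])
v19: WRITE c=36  (c history now [(1, 44), (10, 0), (19, 36)])
v20: WRITE c=11  (c history now [(1, 44), (10, 0), (19, 36), (20, 11)])
Read results in order: ['63', '59', '44', '44', 'NONE', 'NONE', '58', '23', '44', '44', '44', '58']
NONE count = 2

Answer: 2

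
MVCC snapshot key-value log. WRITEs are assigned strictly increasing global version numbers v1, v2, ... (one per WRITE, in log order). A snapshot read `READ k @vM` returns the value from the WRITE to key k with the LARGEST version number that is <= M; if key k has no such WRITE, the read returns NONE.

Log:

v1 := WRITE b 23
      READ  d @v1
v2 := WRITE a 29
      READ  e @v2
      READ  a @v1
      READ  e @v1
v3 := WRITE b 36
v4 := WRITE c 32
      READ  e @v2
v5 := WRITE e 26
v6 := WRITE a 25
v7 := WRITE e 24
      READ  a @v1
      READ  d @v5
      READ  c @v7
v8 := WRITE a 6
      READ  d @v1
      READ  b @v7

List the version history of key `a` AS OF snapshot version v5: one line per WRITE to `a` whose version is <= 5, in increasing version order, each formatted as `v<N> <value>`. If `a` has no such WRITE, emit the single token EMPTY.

Scan writes for key=a with version <= 5:
  v1 WRITE b 23 -> skip
  v2 WRITE a 29 -> keep
  v3 WRITE b 36 -> skip
  v4 WRITE c 32 -> skip
  v5 WRITE e 26 -> skip
  v6 WRITE a 25 -> drop (> snap)
  v7 WRITE e 24 -> skip
  v8 WRITE a 6 -> drop (> snap)
Collected: [(2, 29)]

Answer: v2 29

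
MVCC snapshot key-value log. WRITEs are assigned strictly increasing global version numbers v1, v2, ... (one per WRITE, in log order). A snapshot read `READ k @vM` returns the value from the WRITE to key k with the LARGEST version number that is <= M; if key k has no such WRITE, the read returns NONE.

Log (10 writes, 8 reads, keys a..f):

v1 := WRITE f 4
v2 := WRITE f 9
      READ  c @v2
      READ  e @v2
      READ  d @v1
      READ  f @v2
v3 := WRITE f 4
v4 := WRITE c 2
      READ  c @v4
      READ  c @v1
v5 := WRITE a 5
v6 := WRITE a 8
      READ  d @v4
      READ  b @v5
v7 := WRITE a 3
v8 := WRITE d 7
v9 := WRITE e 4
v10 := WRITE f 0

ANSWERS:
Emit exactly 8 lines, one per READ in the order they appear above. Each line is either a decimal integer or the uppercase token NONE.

Answer: NONE
NONE
NONE
9
2
NONE
NONE
NONE

Derivation:
v1: WRITE f=4  (f history now [(1, 4)])
v2: WRITE f=9  (f history now [(1, 4), (2, 9)])
READ c @v2: history=[] -> no version <= 2 -> NONE
READ e @v2: history=[] -> no version <= 2 -> NONE
READ d @v1: history=[] -> no version <= 1 -> NONE
READ f @v2: history=[(1, 4), (2, 9)] -> pick v2 -> 9
v3: WRITE f=4  (f history now [(1, 4), (2, 9), (3, 4)])
v4: WRITE c=2  (c history now [(4, 2)])
READ c @v4: history=[(4, 2)] -> pick v4 -> 2
READ c @v1: history=[(4, 2)] -> no version <= 1 -> NONE
v5: WRITE a=5  (a history now [(5, 5)])
v6: WRITE a=8  (a history now [(5, 5), (6, 8)])
READ d @v4: history=[] -> no version <= 4 -> NONE
READ b @v5: history=[] -> no version <= 5 -> NONE
v7: WRITE a=3  (a history now [(5, 5), (6, 8), (7, 3)])
v8: WRITE d=7  (d history now [(8, 7)])
v9: WRITE e=4  (e history now [(9, 4)])
v10: WRITE f=0  (f history now [(1, 4), (2, 9), (3, 4), (10, 0)])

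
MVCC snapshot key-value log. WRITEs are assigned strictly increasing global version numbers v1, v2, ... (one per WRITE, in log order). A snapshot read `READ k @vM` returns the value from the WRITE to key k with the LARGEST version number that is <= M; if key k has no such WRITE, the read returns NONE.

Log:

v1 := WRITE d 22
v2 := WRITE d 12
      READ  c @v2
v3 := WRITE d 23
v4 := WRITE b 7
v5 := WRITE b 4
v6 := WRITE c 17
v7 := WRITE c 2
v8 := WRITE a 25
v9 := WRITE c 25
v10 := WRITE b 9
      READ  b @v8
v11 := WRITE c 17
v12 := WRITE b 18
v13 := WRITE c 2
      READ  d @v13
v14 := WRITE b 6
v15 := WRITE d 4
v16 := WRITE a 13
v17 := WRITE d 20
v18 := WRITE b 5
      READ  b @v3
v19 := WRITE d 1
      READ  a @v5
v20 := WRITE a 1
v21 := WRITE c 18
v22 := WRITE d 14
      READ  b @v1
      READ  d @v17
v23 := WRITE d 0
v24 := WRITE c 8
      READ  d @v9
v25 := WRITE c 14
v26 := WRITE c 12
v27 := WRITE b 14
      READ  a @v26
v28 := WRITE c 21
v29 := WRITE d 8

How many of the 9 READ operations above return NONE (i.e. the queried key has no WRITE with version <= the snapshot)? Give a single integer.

v1: WRITE d=22  (d history now [(1, 22)])
v2: WRITE d=12  (d history now [(1, 22), (2, 12)])
READ c @v2: history=[] -> no version <= 2 -> NONE
v3: WRITE d=23  (d history now [(1, 22), (2, 12), (3, 23)])
v4: WRITE b=7  (b history now [(4, 7)])
v5: WRITE b=4  (b history now [(4, 7), (5, 4)])
v6: WRITE c=17  (c history now [(6, 17)])
v7: WRITE c=2  (c history now [(6, 17), (7, 2)])
v8: WRITE a=25  (a history now [(8, 25)])
v9: WRITE c=25  (c history now [(6, 17), (7, 2), (9, 25)])
v10: WRITE b=9  (b history now [(4, 7), (5, 4), (10, 9)])
READ b @v8: history=[(4, 7), (5, 4), (10, 9)] -> pick v5 -> 4
v11: WRITE c=17  (c history now [(6, 17), (7, 2), (9, 25), (11, 17)])
v12: WRITE b=18  (b history now [(4, 7), (5, 4), (10, 9), (12, 18)])
v13: WRITE c=2  (c history now [(6, 17), (7, 2), (9, 25), (11, 17), (13, 2)])
READ d @v13: history=[(1, 22), (2, 12), (3, 23)] -> pick v3 -> 23
v14: WRITE b=6  (b history now [(4, 7), (5, 4), (10, 9), (12, 18), (14, 6)])
v15: WRITE d=4  (d history now [(1, 22), (2, 12), (3, 23), (15, 4)])
v16: WRITE a=13  (a history now [(8, 25), (16, 13)])
v17: WRITE d=20  (d history now [(1, 22), (2, 12), (3, 23), (15, 4), (17, 20)])
v18: WRITE b=5  (b history now [(4, 7), (5, 4), (10, 9), (12, 18), (14, 6), (18, 5)])
READ b @v3: history=[(4, 7), (5, 4), (10, 9), (12, 18), (14, 6), (18, 5)] -> no version <= 3 -> NONE
v19: WRITE d=1  (d history now [(1, 22), (2, 12), (3, 23), (15, 4), (17, 20), (19, 1)])
READ a @v5: history=[(8, 25), (16, 13)] -> no version <= 5 -> NONE
v20: WRITE a=1  (a history now [(8, 25), (16, 13), (20, 1)])
v21: WRITE c=18  (c history now [(6, 17), (7, 2), (9, 25), (11, 17), (13, 2), (21, 18)])
v22: WRITE d=14  (d history now [(1, 22), (2, 12), (3, 23), (15, 4), (17, 20), (19, 1), (22, 14)])
READ b @v1: history=[(4, 7), (5, 4), (10, 9), (12, 18), (14, 6), (18, 5)] -> no version <= 1 -> NONE
READ d @v17: history=[(1, 22), (2, 12), (3, 23), (15, 4), (17, 20), (19, 1), (22, 14)] -> pick v17 -> 20
v23: WRITE d=0  (d history now [(1, 22), (2, 12), (3, 23), (15, 4), (17, 20), (19, 1), (22, 14), (23, 0)])
v24: WRITE c=8  (c history now [(6, 17), (7, 2), (9, 25), (11, 17), (13, 2), (21, 18), (24, 8)])
READ d @v9: history=[(1, 22), (2, 12), (3, 23), (15, 4), (17, 20), (19, 1), (22, 14), (23, 0)] -> pick v3 -> 23
v25: WRITE c=14  (c history now [(6, 17), (7, 2), (9, 25), (11, 17), (13, 2), (21, 18), (24, 8), (25, 14)])
v26: WRITE c=12  (c history now [(6, 17), (7, 2), (9, 25), (11, 17), (13, 2), (21, 18), (24, 8), (25, 14), (26, 12)])
v27: WRITE b=14  (b history now [(4, 7), (5, 4), (10, 9), (12, 18), (14, 6), (18, 5), (27, 14)])
READ a @v26: history=[(8, 25), (16, 13), (20, 1)] -> pick v20 -> 1
v28: WRITE c=21  (c history now [(6, 17), (7, 2), (9, 25), (11, 17), (13, 2), (21, 18), (24, 8), (25, 14), (26, 12), (28, 21)])
v29: WRITE d=8  (d history now [(1, 22), (2, 12), (3, 23), (15, 4), (17, 20), (19, 1), (22, 14), (23, 0), (29, 8)])
Read results in order: ['NONE', '4', '23', 'NONE', 'NONE', 'NONE', '20', '23', '1']
NONE count = 4

Answer: 4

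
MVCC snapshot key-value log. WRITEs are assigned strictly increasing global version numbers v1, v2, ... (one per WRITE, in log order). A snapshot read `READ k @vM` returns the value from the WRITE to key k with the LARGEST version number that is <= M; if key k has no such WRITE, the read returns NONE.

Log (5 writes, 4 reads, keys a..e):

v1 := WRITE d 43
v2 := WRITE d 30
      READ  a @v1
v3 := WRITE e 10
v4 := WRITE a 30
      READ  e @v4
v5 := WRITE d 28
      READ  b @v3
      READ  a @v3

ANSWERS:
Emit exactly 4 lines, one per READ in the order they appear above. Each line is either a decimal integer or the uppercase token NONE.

v1: WRITE d=43  (d history now [(1, 43)])
v2: WRITE d=30  (d history now [(1, 43), (2, 30)])
READ a @v1: history=[] -> no version <= 1 -> NONE
v3: WRITE e=10  (e history now [(3, 10)])
v4: WRITE a=30  (a history now [(4, 30)])
READ e @v4: history=[(3, 10)] -> pick v3 -> 10
v5: WRITE d=28  (d history now [(1, 43), (2, 30), (5, 28)])
READ b @v3: history=[] -> no version <= 3 -> NONE
READ a @v3: history=[(4, 30)] -> no version <= 3 -> NONE

Answer: NONE
10
NONE
NONE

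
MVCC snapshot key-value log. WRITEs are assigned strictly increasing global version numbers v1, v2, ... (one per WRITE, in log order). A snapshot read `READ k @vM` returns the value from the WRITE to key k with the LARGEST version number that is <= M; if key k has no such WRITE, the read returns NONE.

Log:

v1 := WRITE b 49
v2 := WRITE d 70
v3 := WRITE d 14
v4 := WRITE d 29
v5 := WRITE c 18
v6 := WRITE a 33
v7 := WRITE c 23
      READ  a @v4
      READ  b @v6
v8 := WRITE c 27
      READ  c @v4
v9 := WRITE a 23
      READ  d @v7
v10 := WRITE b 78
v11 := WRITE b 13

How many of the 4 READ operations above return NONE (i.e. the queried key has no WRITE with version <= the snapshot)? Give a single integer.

Answer: 2

Derivation:
v1: WRITE b=49  (b history now [(1, 49)])
v2: WRITE d=70  (d history now [(2, 70)])
v3: WRITE d=14  (d history now [(2, 70), (3, 14)])
v4: WRITE d=29  (d history now [(2, 70), (3, 14), (4, 29)])
v5: WRITE c=18  (c history now [(5, 18)])
v6: WRITE a=33  (a history now [(6, 33)])
v7: WRITE c=23  (c history now [(5, 18), (7, 23)])
READ a @v4: history=[(6, 33)] -> no version <= 4 -> NONE
READ b @v6: history=[(1, 49)] -> pick v1 -> 49
v8: WRITE c=27  (c history now [(5, 18), (7, 23), (8, 27)])
READ c @v4: history=[(5, 18), (7, 23), (8, 27)] -> no version <= 4 -> NONE
v9: WRITE a=23  (a history now [(6, 33), (9, 23)])
READ d @v7: history=[(2, 70), (3, 14), (4, 29)] -> pick v4 -> 29
v10: WRITE b=78  (b history now [(1, 49), (10, 78)])
v11: WRITE b=13  (b history now [(1, 49), (10, 78), (11, 13)])
Read results in order: ['NONE', '49', 'NONE', '29']
NONE count = 2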